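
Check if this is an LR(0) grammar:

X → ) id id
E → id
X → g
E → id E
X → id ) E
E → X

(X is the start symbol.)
No. Shift-reduce conflict between [E → id .] and [E → . id]

A grammar is LR(0) if no state in the canonical LR(0) collection has:
  - both a shift item (dot before a terminal) and a complete item (shift-reduce conflict), or
  - two or more complete items (reduce-reduce conflict; the accept item [X' → X .] counts as a complete item here).

Augment with X' → X and build the canonical LR(0) collection (I0 = CLOSURE({[X' → . X]}), then GOTO on every symbol after a dot until no new states appear). It has 15 states:
  I0: { [X → . ) id id], [X → . g], [X → . id ) E], [X' → . X] }  — shift
  I1: { [X → ) . id id] }  — shift
  I2: { [X' → X .] }  — accept
  I3: { [X → g .] }  — reduce
  I4: { [X → id . ) E] }  — shift
  I5: { [E → . X], [E → . id E], [E → . id], [X → . ) id id], [X → . g], [X → . id ) E], [X → id ) . E] }  — shift
  I6: { [X → id ) E .] }  — reduce
  I7: { [E → X .] }  — reduce
  I8: { [E → . X], [E → . id E], [E → . id], [E → id . E], [E → id .], [X → . ) id id], [X → . g], [X → . id ) E], [X → id . ) E] }  — shift, reduce
  I9: { [E → . X], [E → . id E], [E → . id], [X → ) . id id], [X → . ) id id], [X → . g], [X → . id ) E], [X → id ) . E] }  — shift
  I10: { [E → id E .] }  — reduce
  I11: { [E → . X], [E → . id E], [E → . id], [E → id . E], [E → id .], [X → ) id . id], [X → . ) id id], [X → . g], [X → . id ) E], [X → id . ) E] }  — shift, reduce
  I12: { [E → . X], [E → . id E], [E → . id], [E → id . E], [E → id .], [X → ) id id .], [X → . ) id id], [X → . g], [X → . id ) E], [X → id . ) E] }  — shift, 2 reduces
  I13: { [X → ) id . id] }  — shift
  I14: { [X → ) id id .] }  — reduce

Conflict in state I8:
  Shift-reduce conflict between [E → id .] and [E → . id]
So the grammar is NOT LR(0).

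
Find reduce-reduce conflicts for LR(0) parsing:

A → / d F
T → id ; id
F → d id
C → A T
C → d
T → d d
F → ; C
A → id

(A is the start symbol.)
A reduce-reduce conflict occurs when an LR(0) state has two complete items [A → α .] and [B → β .] — both call for a reduction, and with no lookahead the parser cannot choose between them.

Augment with A' → A and build the canonical LR(0) collection (I0 = CLOSURE({[A' → . A]}), then GOTO on every symbol after a dot until no new states appear). It has 18 states:
  I0: { [A → . / d F], [A → . id], [A' → . A] }  — shift
  I1: { [A → / . d F] }  — shift
  I2: { [A' → A .] }  — accept
  I3: { [A → id .] }  — reduce
  I4: { [A → / d . F], [F → . ; C], [F → . d id] }  — shift
  I5: { [A → . / d F], [A → . id], [C → . A T], [C → . d], [F → ; . C] }  — shift
  I6: { [A → / d F .] }  — reduce
  I7: { [F → d . id] }  — shift
  I8: { [F → d id .] }  — reduce
  I9: { [C → A . T], [T → . d d], [T → . id ; id] }  — shift
  I10: { [F → ; C .] }  — reduce
  I11: { [C → d .] }  — reduce
  I12: { [C → A T .] }  — reduce
  I13: { [T → d . d] }  — shift
  I14: { [T → id . ; id] }  — shift
  I15: { [T → id ; . id] }  — shift
  I16: { [T → id ; id .] }  — reduce
  I17: { [T → d d .] }  — reduce

No state contains more than one complete item.

Answer: No reduce-reduce conflicts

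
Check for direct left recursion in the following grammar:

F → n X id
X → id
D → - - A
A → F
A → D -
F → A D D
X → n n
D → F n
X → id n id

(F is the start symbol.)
No direct left recursion

F → n X id: starts with n
X → id: starts with id
D → - - A: starts with '-'
A → F: starts with F
A → D -: starts with D
F → A D D: starts with A
X → n n: starts with n
D → F n: starts with F
X → id n id: starts with id

No direct left recursion found.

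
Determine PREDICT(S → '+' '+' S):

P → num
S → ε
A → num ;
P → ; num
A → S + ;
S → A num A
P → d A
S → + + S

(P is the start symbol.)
{ '+' }

PREDICT(S → '+' '+' S) = (FIRST(RHS) \ {ε}) ∪ (FOLLOW(S) if ε ∈ FIRST(RHS), i.e. RHS ⇒* ε)
FIRST('+' '+' S) = { '+' }
ε ∉ FIRST('+' '+' S), so FOLLOW(S) is not added.
PREDICT(S → '+' '+' S) = { '+' }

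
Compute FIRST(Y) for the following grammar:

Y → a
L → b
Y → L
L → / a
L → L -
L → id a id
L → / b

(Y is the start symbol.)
To compute FIRST(Y), examine every production with Y on the left-hand side, reading each right-hand side left to right until a non-nullable symbol is reached.

FIRST sets of the other non-terminals involved (by the same procedure, iterated to a fixed point):
  FIRST(L) = { '/', 'b', 'id' }

From Y → a:
  - a is a terminal: add 'a' and stop
From Y → L:
  - L is a non-terminal: add FIRST(L) \ {ε} = { '/', 'b', 'id' }
    L is not nullable, so stop

Collecting: FIRST(Y) = { '/', 'a', 'b', 'id' }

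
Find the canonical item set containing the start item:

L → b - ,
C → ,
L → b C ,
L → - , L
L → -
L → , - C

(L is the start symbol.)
{ [L → . , - C], [L → . - , L], [L → . -], [L → . b - ,], [L → . b C ,], [L' → . L] }

First, augment the grammar with L' → L
I₀ = CLOSURE({ [L' → . L] }):
  [L' → . L] has the dot before L: add [L → . b - ,], [L → . b C ,], [L → . - , L], [L → . -], [L → . , - C]
No further items can be added.

I₀ = { [L → . , - C], [L → . - , L], [L → . -], [L → . b - ,], [L → . b C ,], [L' → . L] }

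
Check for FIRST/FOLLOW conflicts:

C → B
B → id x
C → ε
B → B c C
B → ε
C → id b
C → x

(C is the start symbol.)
Nullable non-terminals: B, C.
FIRST sets used below: FIRST(B) = { 'c', 'id', ε }

B: nullable alternative(s) B → ε; FOLLOW(B) = { $, 'c' }
  B → id x: FIRST \ {ε} = { 'id' } — disjoint from FOLLOW(B)
  B → B c C: FIRST \ {ε} = { 'c', 'id' } — overlaps FOLLOW(B) on { 'c' }: CONFLICT
  B → ε: FIRST \ {ε} = { } — this is the only nullable alternative, skip

C: nullable alternative(s) C → B, C → ε; FOLLOW(C) = { $, 'c' }
  C → B: FIRST \ {ε} = { 'c', 'id' } — overlaps FOLLOW(C) on { 'c' }: CONFLICT
  C → ε: FIRST \ {ε} = { } — disjoint from FOLLOW(C)
  C → id b: FIRST \ {ε} = { 'id' } — disjoint from FOLLOW(C)
  C → x: FIRST \ {ε} = { 'x' } — disjoint from FOLLOW(C)

So the grammar has 2 FIRST/FOLLOW conflicts (marked CONFLICT above).

Answer: Yes. C → B with FOLLOW(C) on { 'c' }; B → B c C with FOLLOW(B) on { 'c' }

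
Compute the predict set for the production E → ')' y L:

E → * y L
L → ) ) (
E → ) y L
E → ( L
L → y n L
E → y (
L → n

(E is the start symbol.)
{ ')' }

PREDICT(E → ')' y L) = (FIRST(RHS) \ {ε}) ∪ (FOLLOW(E) if ε ∈ FIRST(RHS), i.e. RHS ⇒* ε)
FIRST(')' y L) = { ')' }
ε ∉ FIRST(')' y L), so FOLLOW(E) is not added.
PREDICT(E → ')' y L) = { ')' }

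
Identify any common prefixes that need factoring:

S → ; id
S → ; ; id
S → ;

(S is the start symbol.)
Yes, S has productions with common prefix ';'

Left-factoring is needed when two productions for the same non-terminal
share a common prefix on the right-hand side.

Productions for S:
  S → ; id
  S → ; ; id
  S → ;

Found common prefix ';' in productions for S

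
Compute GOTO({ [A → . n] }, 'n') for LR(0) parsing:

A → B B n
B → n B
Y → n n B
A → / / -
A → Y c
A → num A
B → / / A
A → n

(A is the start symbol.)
GOTO(I, 'n') = CLOSURE({ [A → αX.β] : [A → α.Xβ] ∈ I, X = 'n' })

Items with dot before 'n', with the dot advanced:
  [A → . n] → [A → n .]
Closure adds nothing (no advanced item has the dot before a non-terminal).

GOTO = { [A → n .] }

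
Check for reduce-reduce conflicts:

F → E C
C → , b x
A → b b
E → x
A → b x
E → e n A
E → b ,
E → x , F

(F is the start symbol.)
No reduce-reduce conflicts

A reduce-reduce conflict occurs when an LR(0) state has two complete items [A → α .] and [B → β .] — both call for a reduction, and with no lookahead the parser cannot choose between them.

Augment with F' → F and build the canonical LR(0) collection (I0 = CLOSURE({[F' → . F]}), then GOTO on every symbol after a dot until no new states appear). It has 18 states:
  I0: { [E → . b ,], [E → . e n A], [E → . x , F], [E → . x], [F → . E C], [F' → . F] }  — shift
  I1: { [C → . , b x], [F → E . C] }  — shift
  I2: { [F' → F .] }  — accept
  I3: { [E → b . ,] }  — shift
  I4: { [E → e . n A] }  — shift
  I5: { [E → x . , F], [E → x .] }  — shift, reduce
  I6: { [E → . b ,], [E → . e n A], [E → . x , F], [E → . x], [E → x , . F], [F → . E C] }  — shift
  I7: { [E → x , F .] }  — reduce
  I8: { [A → . b b], [A → . b x], [E → e n . A] }  — shift
  I9: { [E → e n A .] }  — reduce
  I10: { [A → b . b], [A → b . x] }  — shift
  I11: { [A → b b .] }  — reduce
  I12: { [A → b x .] }  — reduce
  I13: { [E → b , .] }  — reduce
  I14: { [C → , . b x] }  — shift
  I15: { [F → E C .] }  — reduce
  I16: { [C → , b . x] }  — shift
  I17: { [C → , b x .] }  — reduce

No state contains more than one complete item.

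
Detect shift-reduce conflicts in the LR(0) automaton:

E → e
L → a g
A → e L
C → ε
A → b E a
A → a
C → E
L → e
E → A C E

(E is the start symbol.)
Yes — I1: [C → .] vs [A → . a]; I5: [E → e .] vs [L → . a g]

A shift-reduce conflict occurs when an LR(0) state has both:
  - a complete (reduce) item [A → α .] (dot at the end), and
  - a shift item [B → β . c γ] (dot before a terminal).

Augment with E' → E and build the canonical LR(0) collection (I0 = CLOSURE({[E' → . E]}), then GOTO on every symbol after a dot until no new states appear). It has 15 states:
  I0: { [A → . a], [A → . b E a], [A → . e L], [E → . A C E], [E → . e], [E' → . E] }  — shift
  I1: { [A → . a], [A → . b E a], [A → . e L], [C → . E], [C → .], [E → . A C E], [E → . e], [E → A . C E] }  — shift, reduce
  I2: { [E' → E .] }  — accept
  I3: { [A → a .] }  — reduce
  I4: { [A → . a], [A → . b E a], [A → . e L], [A → b . E a], [E → . A C E], [E → . e] }  — shift
  I5: { [A → e . L], [E → e .], [L → . a g], [L → . e] }  — shift, reduce
  I6: { [A → e L .] }  — reduce
  I7: { [L → a . g] }  — shift
  I8: { [L → e .] }  — reduce
  I9: { [L → a g .] }  — reduce
  I10: { [A → b E . a] }  — shift
  I11: { [A → b E a .] }  — reduce
  I12: { [A → . a], [A → . b E a], [A → . e L], [E → . A C E], [E → . e], [E → A C . E] }  — shift
  I13: { [C → E .] }  — reduce
  I14: { [E → A C E .] }  — reduce

I1 contains reduce item [C → .] and shift items [A → . a], [A → . b E a], [A → . e L], [E → . e] — shift-reduce conflict.
I5 contains reduce item [E → e .] and shift items [L → . a g], [L → . e] — shift-reduce conflict.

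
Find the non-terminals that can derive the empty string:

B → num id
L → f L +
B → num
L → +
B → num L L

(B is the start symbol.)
A non-terminal is nullable if it can derive ε (the empty string): either it has an ε-production, or it has a production whose right-hand side consists entirely of nullable non-terminals.

There are no ε-productions, so no non-terminal can derive ε.
No non-terminals are nullable.

Answer: None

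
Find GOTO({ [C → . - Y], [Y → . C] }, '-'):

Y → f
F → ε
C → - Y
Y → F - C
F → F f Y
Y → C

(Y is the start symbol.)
{ [C → - . Y], [C → . - Y], [F → . F f Y], [F → .], [Y → . C], [Y → . F - C], [Y → . f] }

GOTO(I, '-') = CLOSURE({ [A → αX.β] : [A → α.Xβ] ∈ I, X = '-' })

Items with dot before '-', with the dot advanced:
  [C → . - Y] → [C → - . Y]
Closure of the advanced items:
  [C → - . Y] has the dot before Y: add [Y → . f], [Y → . F - C], [Y → . C]
  [Y → . F - C] has the dot before F: add [F → .], [F → . F f Y]
  [Y → . C] has the dot before C: add [C → . - Y]

GOTO = { [C → - . Y], [C → . - Y], [F → . F f Y], [F → .], [Y → . C], [Y → . F - C], [Y → . f] }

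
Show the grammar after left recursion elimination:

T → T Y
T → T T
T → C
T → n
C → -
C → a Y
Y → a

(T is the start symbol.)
T is directly left-recursive. The standard transformation for
  A → A α₁ | ... | A α_m | β₁ | ... | β_n
is
  A  → β₁ A' | ... | β_n A'
  A' → α₁ A' | ... | α_m A' | ε

T → C becomes T → C T'
T → n becomes T → n T'
T → T Y becomes T' → Y T'
T → T T becomes T' → T T'
Add T' → ε

Productions for other non-terminals are unchanged:
  C → -
  C → a Y
  Y → a

Resulting grammar:
T → C T'
T → n T'
T' → Y T'
T' → T T'
T' → ε
C → -
C → a Y
Y → a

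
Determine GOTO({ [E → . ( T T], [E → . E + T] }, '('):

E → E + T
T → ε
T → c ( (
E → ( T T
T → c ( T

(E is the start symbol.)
GOTO(I, '(') = CLOSURE({ [A → αX.β] : [A → α.Xβ] ∈ I, X = '(' })

Items with dot before '(', with the dot advanced:
  [E → . ( T T] → [E → ( . T T]
Closure of the advanced items:
  [E → ( . T T] has the dot before T: add [T → .], [T → . c ( (], [T → . c ( T]

GOTO = { [E → ( . T T], [T → . c ( (], [T → . c ( T], [T → .] }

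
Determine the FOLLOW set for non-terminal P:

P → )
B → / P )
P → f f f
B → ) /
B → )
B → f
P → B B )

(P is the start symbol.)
To compute FOLLOW(P), find every occurrence of P on a right-hand side N → α P β: add FIRST(β) \ {ε}, and if β is empty or nullable also add FOLLOW(N). Iterate to a fixed point.

P is the start symbol, so $ ∈ FOLLOW(P).
In B → / P ): P is followed by ')', add FIRST(')') \ {ε} = { ')' }

Taking the union: FOLLOW(P) = { $, ')' }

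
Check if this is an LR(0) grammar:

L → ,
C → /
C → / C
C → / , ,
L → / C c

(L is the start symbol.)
No. Shift-reduce conflict between [C → / .] and [C → . /]

Augment with L' → L and build the canonical LR(0) collection (I0 = CLOSURE({[L' → . L]}), then GOTO on every symbol after a dot until no new states appear). It has 10 states:
  I0: { [L → . ,], [L → . / C c], [L' → . L] }  — shift
  I1: { [L → , .] }  — reduce
  I2: { [C → . / , ,], [C → . / C], [C → . /], [L → / . C c] }  — shift
  I3: { [L' → L .] }  — accept
  I4: { [C → . / , ,], [C → . / C], [C → . /], [C → / . , ,], [C → / . C], [C → / .] }  — shift, reduce
  I5: { [L → / C . c] }  — shift
  I6: { [L → / C c .] }  — reduce
  I7: { [C → / , . ,] }  — shift
  I8: { [C → / C .] }  — reduce
  I9: { [C → / , , .] }  — reduce

Conflict in state I4:
  Shift-reduce conflict between [C → / .] and [C → . /]
So the grammar is NOT LR(0).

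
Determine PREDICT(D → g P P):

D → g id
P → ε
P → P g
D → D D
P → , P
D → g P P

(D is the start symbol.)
PREDICT(D → g P P) = (FIRST(RHS) \ {ε}) ∪ (FOLLOW(D) if ε ∈ FIRST(RHS), i.e. RHS ⇒* ε)
FIRST(g P P) = { 'g' }
ε ∉ FIRST(g P P), so FOLLOW(D) is not added.
PREDICT(D → g P P) = { 'g' }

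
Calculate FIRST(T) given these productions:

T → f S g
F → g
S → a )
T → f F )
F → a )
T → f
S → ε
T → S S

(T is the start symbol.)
FIRST sets of the other non-terminals involved (by the same procedure, iterated to a fixed point):
  FIRST(S) = { 'a', ε }

From T → f S g:
  - f is a terminal: add 'f' and stop
From T → f F ):
  - f is a terminal: add 'f' and stop
From T → f:
  - f is a terminal: add 'f' and stop
From T → S S:
  - S is a non-terminal: add FIRST(S) \ {ε} = { 'a' }
    S is nullable, so continue to the next symbol
  - S is a non-terminal: add FIRST(S) \ {ε} = { 'a' }
    S is nullable and nothing follows, so the whole right-hand side can vanish: ε ∈ FIRST(T)

Collecting: FIRST(T) = { 'a', 'f', ε }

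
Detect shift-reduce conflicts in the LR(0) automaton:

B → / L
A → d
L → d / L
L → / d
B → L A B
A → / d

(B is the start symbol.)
Yes — I15: [L → / d .] vs [L → d . / L]

A shift-reduce conflict occurs when an LR(0) state has both:
  - a complete (reduce) item [A → α .] (dot at the end), and
  - a shift item [B → β . c γ] (dot before a terminal).

Augment with B' → B and build the canonical LR(0) collection (I0 = CLOSURE({[B' → . B]}), then GOTO on every symbol after a dot until no new states appear). It has 16 states:
  I0: { [B → . / L], [B → . L A B], [B' → . B], [L → . / d], [L → . d / L] }  — shift
  I1: { [B → / . L], [L → . / d], [L → . d / L], [L → / . d] }  — shift
  I2: { [B' → B .] }  — accept
  I3: { [A → . / d], [A → . d], [B → L . A B] }  — shift
  I4: { [L → d . / L] }  — shift
  I5: { [L → . / d], [L → . d / L], [L → d / . L] }  — shift
  I6: { [L → / . d] }  — shift
  I7: { [L → d / L .] }  — reduce
  I8: { [L → / d .] }  — reduce
  I9: { [A → / . d] }  — shift
  I10: { [B → . / L], [B → . L A B], [B → L A . B], [L → . / d], [L → . d / L] }  — shift
  I11: { [A → d .] }  — reduce
  I12: { [B → L A B .] }  — reduce
  I13: { [A → / d .] }  — reduce
  I14: { [B → / L .] }  — reduce
  I15: { [L → / d .], [L → d . / L] }  — shift, reduce

I15 contains reduce item [L → / d .] and shift item [L → d . / L] — shift-reduce conflict.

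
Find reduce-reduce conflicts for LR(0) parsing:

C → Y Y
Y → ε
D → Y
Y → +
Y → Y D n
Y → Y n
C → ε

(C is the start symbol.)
Augment with C' → C and build the canonical LR(0) collection (I0 = CLOSURE({[C' → . C]}), then GOTO on every symbol after a dot until no new states appear). It has 9 states:
  I0: { [C → . Y Y], [C → .], [C' → . C], [Y → . +], [Y → . Y D n], [Y → . Y n], [Y → .] }  — shift, 2 reduces
  I1: { [Y → + .] }  — reduce
  I2: { [C' → C .] }  — accept
  I3: { [C → Y . Y], [D → . Y], [Y → . +], [Y → . Y D n], [Y → . Y n], [Y → .], [Y → Y . D n], [Y → Y . n] }  — shift, reduce
  I4: { [Y → Y D . n] }  — shift
  I5: { [C → Y Y .], [D → . Y], [D → Y .], [Y → . +], [Y → . Y D n], [Y → . Y n], [Y → .], [Y → Y . D n], [Y → Y . n] }  — shift, 3 reduces
  I6: { [Y → Y n .] }  — reduce
  I7: { [D → . Y], [D → Y .], [Y → . +], [Y → . Y D n], [Y → . Y n], [Y → .], [Y → Y . D n], [Y → Y . n] }  — shift, 2 reduces
  I8: { [Y → Y D n .] }  — reduce

I0 contains complete items [C → .], [Y → .] — reduce-reduce conflict.
I5 contains complete items [C → Y Y .], [D → Y .], [Y → .] — reduce-reduce conflict.
I7 contains complete items [D → Y .], [Y → .] — reduce-reduce conflict.

Answer: Yes — I0: [C → .] vs [Y → .]; I5: [C → Y Y .] vs [D → Y .]; I7: [D → Y .] vs [Y → .]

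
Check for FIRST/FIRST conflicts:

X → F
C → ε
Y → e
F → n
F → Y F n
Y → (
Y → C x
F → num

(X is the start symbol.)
No FIRST/FIRST conflicts.

A FIRST/FIRST conflict occurs when two productions N → α and N → β for the same non-terminal have FIRST(α) ∩ FIRST(β) ≠ ∅ (with ε ∈ FIRST of a nullable right-hand side, so two nullable alternatives also conflict).

FIRST sets of the non-terminals at (or reachable through a nullable prefix from) the front of some alternative:
  FIRST(C) = { ε }
  FIRST(Y) = { '(', 'e', 'x' }

Productions for Y:
  Y → e: FIRST = { 'e' }
  Y → (: FIRST = { '(' }
  Y → C x: FIRST = { 'x' }
Productions for F:
  F → n: FIRST = { 'n' }
  F → Y F n: FIRST = { '(', 'e', 'x' }
  F → num: FIRST = { 'num' }
X, C have only one production, so no FIRST/FIRST conflict is possible there.

All alternatives of each non-terminal have pairwise disjoint FIRST sets.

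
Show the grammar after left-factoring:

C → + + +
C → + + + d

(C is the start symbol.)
Left-factoring transforms A → αβ₁ | αβ₂ into A → αA' and A' → β₁ | β₂
(α is the longest common prefix among the alternatives). Repeat until
no nonterminal has two alternatives with a common prefix.

Round 1: C has alternatives sharing prefix '+ + +'. Introduce C': C → + + + C'
  Add: C' → ε
  Add: C' → d

No remaining common prefixes — done.

Resulting grammar:
C → + + + C'
C' → ε
C' → d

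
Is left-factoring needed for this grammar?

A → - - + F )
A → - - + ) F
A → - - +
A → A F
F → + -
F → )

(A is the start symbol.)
Yes, A has productions with common prefix '- - +'

Left-factoring is needed when two productions for the same non-terminal
share a common prefix on the right-hand side.

Productions for A:
  A → - - + F )
  A → - - + ) F
  A → - - +
  A → A F
Productions for F:
  F → + -
  F → )

Found common prefix '- - +' in productions for A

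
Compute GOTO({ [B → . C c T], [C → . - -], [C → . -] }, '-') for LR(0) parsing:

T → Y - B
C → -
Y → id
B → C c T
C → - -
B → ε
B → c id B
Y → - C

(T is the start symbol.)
{ [C → - . -], [C → - .] }

GOTO(I, '-') = CLOSURE({ [A → αX.β] : [A → α.Xβ] ∈ I, X = '-' })

Items with dot before '-', with the dot advanced:
  [C → . -] → [C → - .]
  [C → . - -] → [C → - . -]
Closure adds nothing (no advanced item has the dot before a non-terminal).

GOTO = { [C → - . -], [C → - .] }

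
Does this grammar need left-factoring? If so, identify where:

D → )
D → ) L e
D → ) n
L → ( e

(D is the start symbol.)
Yes, D has productions with common prefix ')'

Left-factoring is needed when two productions for the same non-terminal
share a common prefix on the right-hand side.

Productions for D:
  D → )
  D → ) L e
  D → ) n

Found common prefix ')' in productions for D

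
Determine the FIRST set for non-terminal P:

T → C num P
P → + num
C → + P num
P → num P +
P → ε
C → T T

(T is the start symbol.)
{ '+', 'num', ε }

To compute FIRST(P), examine every production with P on the left-hand side, reading each right-hand side left to right until a non-nullable symbol is reached.

From P → + num:
  - '+' is a terminal: add '+' and stop
From P → num P +:
  - num is a terminal: add 'num' and stop
From P → ε:
  - ε-production, so ε ∈ FIRST(P)

Collecting: FIRST(P) = { '+', 'num', ε }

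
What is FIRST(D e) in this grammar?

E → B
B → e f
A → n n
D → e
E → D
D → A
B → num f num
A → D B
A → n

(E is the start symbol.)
{ 'e', 'n' }

FIRST sets of the non-terminals involved (from the grammar, by fixed-point iteration):
  FIRST(D) = { 'e', 'n' }

To compute FIRST(D e), process the symbols left to right:
Symbol D is a non-terminal. Add FIRST(D) \ {ε} = { 'e', 'n' }
D is not nullable (ε ∉ FIRST(D)), so stop here.
FIRST(D e) = { 'e', 'n' }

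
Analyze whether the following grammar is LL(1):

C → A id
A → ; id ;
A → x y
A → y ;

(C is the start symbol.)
Yes, the grammar is LL(1).

For A:
  PREDICT(A → ';' id ';') = { ';' }
  PREDICT(A → x y) = { 'x' }
  PREDICT(A → y ';') = { 'y' }
C has a single production, so nothing to check there.

All predict sets are disjoint. The grammar IS LL(1).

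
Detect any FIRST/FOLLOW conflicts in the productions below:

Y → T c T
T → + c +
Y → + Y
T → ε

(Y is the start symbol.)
No FIRST/FOLLOW conflicts.

A FIRST/FOLLOW conflict occurs when a non-terminal N has a nullable alternative N → β (β ⇒* ε) and another alternative N → α with FIRST(α) ∩ FOLLOW(N) ≠ ∅: on such a lookahead the parser cannot decide between expanding α and letting N vanish via β.

Nullable non-terminals: T.

T: nullable alternative(s) T → ε; FOLLOW(T) = { $, 'c' }
  T → + c +: FIRST \ {ε} = { '+' } — disjoint from FOLLOW(T)
  T → ε: FIRST \ {ε} = { } — this is the only nullable alternative, skip

Y has no nullable alternative, so no FIRST/FOLLOW check is needed there.

No FIRST/FOLLOW conflicts found.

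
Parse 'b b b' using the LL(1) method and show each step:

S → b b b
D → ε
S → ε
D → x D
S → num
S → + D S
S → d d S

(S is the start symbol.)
LL(1) parsing maintains a stack (initially the start symbol over $) and the input. At each step: if the stack top is a terminal, match it against the current input token; if it is a non-terminal N, replace it with the RHS of M[N, lookahead] (the unique production whose predict set contains the lookahead).

Stack is shown with the top on the left.

Stack    Input    Action
------------------------
S $      b b b $  output S → b b b
b b b $  b b b $  match 'b'
b b $    b b $    match 'b'
b $      b $      match 'b'
$        $        accept

The string is accepted.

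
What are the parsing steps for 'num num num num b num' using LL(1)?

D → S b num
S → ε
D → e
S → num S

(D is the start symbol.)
Stack is shown with the top on the left.

Stack          Input                    Action
----------------------------------------------
D $            num num num num b num $  output D → S b num
S b num $      num num num num b num $  output S → num S
num S b num $  num num num num b num $  match 'num'
S b num $      num num num b num $      output S → num S
num S b num $  num num num b num $      match 'num'
S b num $      num num b num $          output S → num S
num S b num $  num num b num $          match 'num'
S b num $      num b num $              output S → num S
num S b num $  num b num $              match 'num'
S b num $      b num $                  output S → ε
b num $        b num $                  match 'b'
num $          num $                    match 'num'
$              $                        accept

The string is accepted.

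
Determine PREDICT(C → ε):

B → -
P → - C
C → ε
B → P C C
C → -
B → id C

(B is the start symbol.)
{ $, '-' }

PREDICT(C → ε) = (FIRST(RHS) \ {ε}) ∪ (FOLLOW(C) if ε ∈ FIRST(RHS), i.e. RHS ⇒* ε)
The right-hand side is ε (FIRST(ε) = { ε }), so the predict set is FOLLOW(C) = { $, '-' }
PREDICT(C → ε) = { $, '-' }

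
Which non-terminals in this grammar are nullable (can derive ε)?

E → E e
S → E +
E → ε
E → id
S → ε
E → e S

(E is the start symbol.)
{ 'E', 'S' }

ε-productions: E → ε, S → ε
So E, S are immediately nullable.
Every non-terminal is now nullable.
Nullable = { 'E', 'S' }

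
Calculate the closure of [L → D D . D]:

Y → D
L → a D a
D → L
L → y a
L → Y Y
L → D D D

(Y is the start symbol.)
{ [D → . L], [L → . D D D], [L → . Y Y], [L → . a D a], [L → . y a], [L → D D . D], [Y → . D] }

To compute CLOSURE, for each item [A → α.Bβ] where B is a non-terminal, add [B → .γ] for all productions B → γ; repeat for the newly added items until nothing changes.

Start with: [L → D D . D]
  [L → D D . D] has the dot before D: add [D → . L]
  [D → . L] has the dot before L: add [L → . a D a], [L → . y a], [L → . Y Y], [L → . D D D]
  [L → . Y Y] has the dot before Y: add [Y → . D]
No further items can be added.

CLOSURE = { [D → . L], [L → . D D D], [L → . Y Y], [L → . a D a], [L → . y a], [L → D D . D], [Y → . D] }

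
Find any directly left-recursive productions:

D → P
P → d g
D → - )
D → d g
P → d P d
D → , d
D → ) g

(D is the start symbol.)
No direct left recursion

D → P: starts with P
P → d g: starts with d
D → - ): starts with '-'
D → d g: starts with d
P → d P d: starts with d
D → , d: starts with ','
D → ) g: starts with ')'

No direct left recursion found.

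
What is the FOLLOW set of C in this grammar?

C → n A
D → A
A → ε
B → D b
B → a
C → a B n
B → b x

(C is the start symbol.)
{ $ }

To compute FOLLOW(C), find every occurrence of C on a right-hand side N → α C β: add FIRST(β) \ {ε}, and if β is empty or nullable also add FOLLOW(N). Iterate to a fixed point.

C is the start symbol, so $ ∈ FOLLOW(C).
C does not occur on any right-hand side.

Taking the union: FOLLOW(C) = { $ }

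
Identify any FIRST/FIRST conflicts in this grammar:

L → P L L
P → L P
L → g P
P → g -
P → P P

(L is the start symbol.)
Yes. L → P L L / L → g P on { 'g' }; P → L P / P → g '-' on { 'g' }; P → L P / P → P P on { 'g' }; P → g '-' / P → P P on { 'g' }

A FIRST/FIRST conflict occurs when two productions N → α and N → β for the same non-terminal have FIRST(α) ∩ FIRST(β) ≠ ∅ (with ε ∈ FIRST of a nullable right-hand side, so two nullable alternatives also conflict).

FIRST sets of the non-terminals at (or reachable through a nullable prefix from) the front of some alternative:
  FIRST(P) = { 'g' }
  FIRST(L) = { 'g' }

Productions for L:
  L → P L L: FIRST = { 'g' }
  L → g P: FIRST = { 'g' }
Productions for P:
  P → L P: FIRST = { 'g' }
  P → g -: FIRST = { 'g' }
  P → P P: FIRST = { 'g' }

Conflict for L: L → P L L and L → g P
  Overlap: { 'g' }
Conflict for P: P → L P and P → g -
  Overlap: { 'g' }
Conflict for P: P → L P and P → P P
  Overlap: { 'g' }
Conflict for P: P → g - and P → P P
  Overlap: { 'g' }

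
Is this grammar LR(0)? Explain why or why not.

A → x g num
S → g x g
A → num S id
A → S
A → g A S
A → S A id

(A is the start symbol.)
Augment with A' → A and build the canonical LR(0) collection (I0 = CLOSURE({[A' → . A]}), then GOTO on every symbol after a dot until no new states appear). It has 19 states:
  I0: { [A → . S A id], [A → . S], [A → . g A S], [A → . num S id], [A → . x g num], [A' → . A], [S → . g x g] }  — shift
  I1: { [A' → A .] }  — accept
  I2: { [A → . S A id], [A → . S], [A → . g A S], [A → . num S id], [A → . x g num], [A → S . A id], [A → S .], [S → . g x g] }  — shift, reduce
  I3: { [A → . S A id], [A → . S], [A → . g A S], [A → . num S id], [A → . x g num], [A → g . A S], [S → . g x g], [S → g . x g] }  — shift
  I4: { [A → num . S id], [S → . g x g] }  — shift
  I5: { [A → x . g num] }  — shift
  I6: { [A → x g . num] }  — shift
  I7: { [A → x g num .] }  — reduce
  I8: { [A → num S . id] }  — shift
  I9: { [S → g . x g] }  — shift
  I10: { [S → g x . g] }  — shift
  I11: { [S → g x g .] }  — reduce
  I12: { [A → num S id .] }  — reduce
  I13: { [A → g A . S], [S → . g x g] }  — shift
  I14: { [A → x . g num], [S → g x . g] }  — shift
  I15: { [A → x g . num], [S → g x g .] }  — shift, reduce
  I16: { [A → g A S .] }  — reduce
  I17: { [A → S A . id] }  — shift
  I18: { [A → S A id .] }  — reduce

Conflict in state I2:
  Shift-reduce conflict between [A → S .] and [A → . g A S]
So the grammar is NOT LR(0).

Answer: No. Shift-reduce conflict between [A → S .] and [A → . g A S]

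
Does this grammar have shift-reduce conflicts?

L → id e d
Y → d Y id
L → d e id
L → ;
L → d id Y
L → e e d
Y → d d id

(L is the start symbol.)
No shift-reduce conflicts

Augment with L' → L and build the canonical LR(0) collection (I0 = CLOSURE({[L' → . L]}), then GOTO on every symbol after a dot until no new states appear). It has 19 states:
  I0: { [L → . ;], [L → . d e id], [L → . d id Y], [L → . e e d], [L → . id e d], [L' → . L] }  — shift
  I1: { [L → ; .] }  — reduce
  I2: { [L' → L .] }  — accept
  I3: { [L → d . e id], [L → d . id Y] }  — shift
  I4: { [L → e . e d] }  — shift
  I5: { [L → id . e d] }  — shift
  I6: { [L → id e . d] }  — shift
  I7: { [L → id e d .] }  — reduce
  I8: { [L → e e . d] }  — shift
  I9: { [L → e e d .] }  — reduce
  I10: { [L → d e . id] }  — shift
  I11: { [L → d id . Y], [Y → . d Y id], [Y → . d d id] }  — shift
  I12: { [L → d id Y .] }  — reduce
  I13: { [Y → . d Y id], [Y → . d d id], [Y → d . Y id], [Y → d . d id] }  — shift
  I14: { [Y → d Y . id] }  — shift
  I15: { [Y → . d Y id], [Y → . d d id], [Y → d . Y id], [Y → d . d id], [Y → d d . id] }  — shift
  I16: { [Y → d d id .] }  — reduce
  I17: { [Y → d Y id .] }  — reduce
  I18: { [L → d e id .] }  — reduce

No state contains both a complete item and a shift item.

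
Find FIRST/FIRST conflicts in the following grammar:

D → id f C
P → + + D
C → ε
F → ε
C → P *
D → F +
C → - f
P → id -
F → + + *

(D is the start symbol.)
No FIRST/FIRST conflicts.

FIRST sets of the non-terminals at (or reachable through a nullable prefix from) the front of some alternative:
  FIRST(F) = { '+', ε }
  FIRST(P) = { '+', 'id' }

Productions for D:
  D → id f C: FIRST = { 'id' }
  D → F +: FIRST = { '+' }
Productions for P:
  P → + + D: FIRST = { '+' }
  P → id -: FIRST = { 'id' }
Productions for C:
  C → ε: FIRST = { ε }
  C → P *: FIRST = { '+', 'id' }
  C → - f: FIRST = { '-' }
Productions for F:
  F → ε: FIRST = { ε }
  F → + + *: FIRST = { '+' }

All alternatives of each non-terminal have pairwise disjoint FIRST sets.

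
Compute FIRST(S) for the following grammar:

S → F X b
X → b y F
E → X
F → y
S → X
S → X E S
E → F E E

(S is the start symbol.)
To compute FIRST(S), examine every production with S on the left-hand side, reading each right-hand side left to right until a non-nullable symbol is reached.

FIRST sets of the other non-terminals involved (by the same procedure, iterated to a fixed point):
  FIRST(F) = { 'y' }
  FIRST(X) = { 'b' }

From S → F X b:
  - F is a non-terminal: add FIRST(F) \ {ε} = { 'y' }
    F is not nullable, so stop
From S → X:
  - X is a non-terminal: add FIRST(X) \ {ε} = { 'b' }
    X is not nullable, so stop
From S → X E S:
  - X is a non-terminal: add FIRST(X) \ {ε} = { 'b' }
    X is not nullable, so stop

Collecting: FIRST(S) = { 'b', 'y' }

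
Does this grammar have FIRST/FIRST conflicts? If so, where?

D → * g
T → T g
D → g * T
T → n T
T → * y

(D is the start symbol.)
A FIRST/FIRST conflict occurs when two productions N → α and N → β for the same non-terminal have FIRST(α) ∩ FIRST(β) ≠ ∅ (with ε ∈ FIRST of a nullable right-hand side, so two nullable alternatives also conflict).

FIRST sets of the non-terminals at (or reachable through a nullable prefix from) the front of some alternative:
  FIRST(T) = { '*', 'n' }

Productions for D:
  D → * g: FIRST = { '*' }
  D → g * T: FIRST = { 'g' }
Productions for T:
  T → T g: FIRST = { '*', 'n' }
  T → n T: FIRST = { 'n' }
  T → * y: FIRST = { '*' }

Conflict for T: T → T g and T → n T
  Overlap: { 'n' }
Conflict for T: T → T g and T → * y
  Overlap: { '*' }

Answer: Yes. T → T g / T → n T on { 'n' }; T → T g / T → '*' y on { '*' }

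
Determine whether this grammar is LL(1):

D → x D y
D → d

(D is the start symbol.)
For D:
  PREDICT(D → x D y) = { 'x' }
  PREDICT(D → d) = { 'd' }

All predict sets are disjoint. The grammar IS LL(1).

Answer: Yes, the grammar is LL(1).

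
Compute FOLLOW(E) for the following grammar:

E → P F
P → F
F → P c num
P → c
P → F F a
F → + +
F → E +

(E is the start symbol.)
E is the start symbol, so $ ∈ FOLLOW(E).
In F → E +: E is followed by '+', add FIRST('+') \ {ε} = { '+' }

Taking the union: FOLLOW(E) = { $, '+' }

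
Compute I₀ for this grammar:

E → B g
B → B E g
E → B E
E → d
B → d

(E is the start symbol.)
First, augment the grammar with E' → E
I₀ = CLOSURE({ [E' → . E] }):
  [E' → . E] has the dot before E: add [E → . B g], [E → . B E], [E → . d]
  [E → . B g] has the dot before B: add [B → . B E g], [B → . d]
No further items can be added.

I₀ = { [B → . B E g], [B → . d], [E → . B E], [E → . B g], [E → . d], [E' → . E] }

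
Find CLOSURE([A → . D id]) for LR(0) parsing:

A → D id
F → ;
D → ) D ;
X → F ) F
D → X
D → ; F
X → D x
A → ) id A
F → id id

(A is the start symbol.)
{ [A → . D id], [D → . ) D ;], [D → . ; F], [D → . X], [F → . ;], [F → . id id], [X → . D x], [X → . F ) F] }

To compute CLOSURE, for each item [A → α.Bβ] where B is a non-terminal, add [B → .γ] for all productions B → γ; repeat for the newly added items until nothing changes.

Start with: [A → . D id]
  [A → . D id] has the dot before D: add [D → . ) D ;], [D → . X], [D → . ; F]
  [D → . X] has the dot before X: add [X → . F ) F], [X → . D x]
  [X → . F ) F] has the dot before F: add [F → . ;], [F → . id id]
No further items can be added.

CLOSURE = { [A → . D id], [D → . ) D ;], [D → . ; F], [D → . X], [F → . ;], [F → . id id], [X → . D x], [X → . F ) F] }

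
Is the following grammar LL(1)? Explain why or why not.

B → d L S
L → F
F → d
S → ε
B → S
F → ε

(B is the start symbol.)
Yes, the grammar is LL(1).

Relevant sets:
  FIRST(S) = { ε }
  FOLLOW(B) = { $ }
  FOLLOW(F) = { $ }

For B:
  PREDICT(B → d L S) = { 'd' }
  PREDICT(B → S) = { $ }
For F:
  PREDICT(F → d) = { 'd' }
  PREDICT(F → ε) = { $ }
L, S have a single production, so nothing to check there.

All predict sets are disjoint. The grammar IS LL(1).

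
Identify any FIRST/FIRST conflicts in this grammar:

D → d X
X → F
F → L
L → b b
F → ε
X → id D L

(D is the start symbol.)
A FIRST/FIRST conflict occurs when two productions N → α and N → β for the same non-terminal have FIRST(α) ∩ FIRST(β) ≠ ∅ (with ε ∈ FIRST of a nullable right-hand side, so two nullable alternatives also conflict).

FIRST sets of the non-terminals at (or reachable through a nullable prefix from) the front of some alternative:
  FIRST(F) = { 'b', ε }
  FIRST(L) = { 'b' }

Productions for X:
  X → F: FIRST = { 'b', ε }
  X → id D L: FIRST = { 'id' }
Productions for F:
  F → L: FIRST = { 'b' }
  F → ε: FIRST = { ε }
D, L have only one production, so no FIRST/FIRST conflict is possible there.

All alternatives of each non-terminal have pairwise disjoint FIRST sets.

Answer: No FIRST/FIRST conflicts.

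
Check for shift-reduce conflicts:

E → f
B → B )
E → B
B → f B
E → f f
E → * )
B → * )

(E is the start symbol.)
A shift-reduce conflict occurs when an LR(0) state has both:
  - a complete (reduce) item [A → α .] (dot at the end), and
  - a shift item [B → β . c γ] (dot before a terminal).

Augment with E' → E and build the canonical LR(0) collection (I0 = CLOSURE({[E' → . E]}), then GOTO on every symbol after a dot until no new states appear). It has 12 states:
  I0: { [B → . * )], [B → . B )], [B → . f B], [E → . * )], [E → . B], [E → . f f], [E → . f], [E' → . E] }  — shift
  I1: { [B → * . )], [E → * . )] }  — shift
  I2: { [B → B . )], [E → B .] }  — shift, reduce
  I3: { [E' → E .] }  — accept
  I4: { [B → . * )], [B → . B )], [B → . f B], [B → f . B], [E → f . f], [E → f .] }  — shift, reduce
  I5: { [B → * . )] }  — shift
  I6: { [B → B . )], [B → f B .] }  — shift, reduce
  I7: { [B → . * )], [B → . B )], [B → . f B], [B → f . B], [E → f f .] }  — shift, reduce
  I8: { [B → . * )], [B → . B )], [B → . f B], [B → f . B] }  — shift
  I9: { [B → B ) .] }  — reduce
  I10: { [B → * ) .] }  — reduce
  I11: { [B → * ) .], [E → * ) .] }  — 2 reduces

I2 contains reduce item [E → B .] and shift item [B → B . )] — shift-reduce conflict.
I4 contains reduce item [E → f .] and shift items [B → . * )], [B → . f B], [E → f . f] — shift-reduce conflict.
I6 contains reduce item [B → f B .] and shift item [B → B . )] — shift-reduce conflict.
I7 contains reduce item [E → f f .] and shift items [B → . * )], [B → . f B] — shift-reduce conflict.

Answer: Yes — I2: [E → B .] vs [B → B . )]; I4: [E → f .] vs [B → . * )]; I6: [B → f B .] vs [B → B . )]; I7: [E → f f .] vs [B → . * )]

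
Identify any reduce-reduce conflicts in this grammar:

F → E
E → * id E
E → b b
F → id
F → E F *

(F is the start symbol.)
No reduce-reduce conflicts

Augment with F' → F and build the canonical LR(0) collection (I0 = CLOSURE({[F' → . F]}), then GOTO on every symbol after a dot until no new states appear). It has 11 states:
  I0: { [E → . * id E], [E → . b b], [F → . E F *], [F → . E], [F → . id], [F' → . F] }  — shift
  I1: { [E → * . id E] }  — shift
  I2: { [E → . * id E], [E → . b b], [F → . E F *], [F → . E], [F → . id], [F → E . F *], [F → E .] }  — shift, reduce
  I3: { [F' → F .] }  — accept
  I4: { [E → b . b] }  — shift
  I5: { [F → id .] }  — reduce
  I6: { [E → b b .] }  — reduce
  I7: { [F → E F . *] }  — shift
  I8: { [F → E F * .] }  — reduce
  I9: { [E → * id . E], [E → . * id E], [E → . b b] }  — shift
  I10: { [E → * id E .] }  — reduce

No state contains more than one complete item.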